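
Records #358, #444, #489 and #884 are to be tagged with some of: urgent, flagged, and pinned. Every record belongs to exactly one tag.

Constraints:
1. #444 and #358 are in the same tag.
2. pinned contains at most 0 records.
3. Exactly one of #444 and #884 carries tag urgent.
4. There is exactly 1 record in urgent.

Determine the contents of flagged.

flagged = {#358, #444, #489}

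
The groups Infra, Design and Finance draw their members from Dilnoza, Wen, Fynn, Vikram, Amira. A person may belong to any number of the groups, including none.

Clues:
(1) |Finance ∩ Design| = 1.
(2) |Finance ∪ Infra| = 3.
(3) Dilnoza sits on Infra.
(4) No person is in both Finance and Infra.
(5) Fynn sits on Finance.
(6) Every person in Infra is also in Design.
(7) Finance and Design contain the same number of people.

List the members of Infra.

Infra = {Dilnoza}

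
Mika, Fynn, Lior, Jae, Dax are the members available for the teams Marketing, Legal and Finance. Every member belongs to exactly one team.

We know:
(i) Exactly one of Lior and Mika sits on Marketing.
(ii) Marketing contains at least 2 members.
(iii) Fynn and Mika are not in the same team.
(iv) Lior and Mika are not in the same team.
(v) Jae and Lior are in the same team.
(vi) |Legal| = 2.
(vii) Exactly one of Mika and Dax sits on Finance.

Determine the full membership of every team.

Marketing = {Jae, Lior}; Legal = {Dax, Fynn}; Finance = {Mika}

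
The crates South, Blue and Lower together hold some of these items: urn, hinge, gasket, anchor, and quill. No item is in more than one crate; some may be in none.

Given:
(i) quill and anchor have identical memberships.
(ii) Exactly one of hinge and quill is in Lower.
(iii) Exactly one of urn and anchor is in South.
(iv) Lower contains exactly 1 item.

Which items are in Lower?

Lower = {hinge}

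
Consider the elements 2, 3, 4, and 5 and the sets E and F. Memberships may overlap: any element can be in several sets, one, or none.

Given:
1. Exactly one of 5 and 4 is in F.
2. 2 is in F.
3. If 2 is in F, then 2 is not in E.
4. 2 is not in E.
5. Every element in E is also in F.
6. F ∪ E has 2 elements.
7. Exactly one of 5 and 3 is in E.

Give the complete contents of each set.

E = {5}; F = {2, 5}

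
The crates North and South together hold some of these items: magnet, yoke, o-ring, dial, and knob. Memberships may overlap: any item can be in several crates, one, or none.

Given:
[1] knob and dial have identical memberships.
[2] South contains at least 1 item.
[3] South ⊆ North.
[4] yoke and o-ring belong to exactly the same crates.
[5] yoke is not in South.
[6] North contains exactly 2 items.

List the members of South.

From (5): yoke ∉ South.
(4): o-ring matches yoke: o-ring ∉ South.
Suppose magnet ∈ South: no assignment then satisfies all the clues, so magnet ∉ South.

South = {dial, knob}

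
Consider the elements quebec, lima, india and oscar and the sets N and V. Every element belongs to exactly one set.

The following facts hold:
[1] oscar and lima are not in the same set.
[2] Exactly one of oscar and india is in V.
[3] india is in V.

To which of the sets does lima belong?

From (3): india ∈ V.
(2) (exactly one): oscar ∉ V.
Only one set left: oscar ∈ N.
(1): lima ∉ N.
Only one set left: lima ∈ V.

lima: V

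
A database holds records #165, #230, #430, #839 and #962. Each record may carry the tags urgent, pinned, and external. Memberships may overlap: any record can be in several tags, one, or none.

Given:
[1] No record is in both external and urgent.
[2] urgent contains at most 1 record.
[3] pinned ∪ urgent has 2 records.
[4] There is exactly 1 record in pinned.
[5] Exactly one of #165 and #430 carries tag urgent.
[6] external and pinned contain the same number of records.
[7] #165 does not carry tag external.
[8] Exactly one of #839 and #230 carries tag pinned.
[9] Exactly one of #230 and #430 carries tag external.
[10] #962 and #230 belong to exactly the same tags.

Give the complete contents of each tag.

urgent = {#165}; pinned = {#839}; external = {#430}

From (7): #165 ∉ external.
Suppose #165 ∉ urgent: no assignment then satisfies all the clues, so #165 ∈ urgent.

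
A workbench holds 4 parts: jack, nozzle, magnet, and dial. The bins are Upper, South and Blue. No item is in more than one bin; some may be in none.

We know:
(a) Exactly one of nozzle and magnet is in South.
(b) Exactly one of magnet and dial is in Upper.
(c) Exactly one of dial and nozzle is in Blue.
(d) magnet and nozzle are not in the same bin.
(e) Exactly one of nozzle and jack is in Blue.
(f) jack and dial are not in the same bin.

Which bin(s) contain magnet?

magnet: South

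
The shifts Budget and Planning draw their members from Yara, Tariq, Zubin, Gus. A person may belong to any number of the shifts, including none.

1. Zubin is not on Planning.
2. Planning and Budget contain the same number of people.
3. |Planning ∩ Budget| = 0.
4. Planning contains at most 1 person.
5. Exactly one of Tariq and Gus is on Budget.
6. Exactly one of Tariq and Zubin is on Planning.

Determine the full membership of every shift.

Budget = {Gus}; Planning = {Tariq}

From (1): Zubin ∉ Planning.
(6) (exactly one): Tariq ∈ Planning.
(4): Planning already has 1, so the rest are out.
Suppose Yara ∈ Budget: no assignment then satisfies all the clues, so Yara ∉ Budget.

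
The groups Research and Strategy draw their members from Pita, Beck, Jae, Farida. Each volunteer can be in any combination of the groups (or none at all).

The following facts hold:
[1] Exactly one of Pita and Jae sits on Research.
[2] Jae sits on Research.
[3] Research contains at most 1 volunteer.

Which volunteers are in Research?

Research = {Jae}

From (2): Jae ∈ Research.
(1) (exactly one): Pita ∉ Research.
(3): Research already has 1, so the rest are out.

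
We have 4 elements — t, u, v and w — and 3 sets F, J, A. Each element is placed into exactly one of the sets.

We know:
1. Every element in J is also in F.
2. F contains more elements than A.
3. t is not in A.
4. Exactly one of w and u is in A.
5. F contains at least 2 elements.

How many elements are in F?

3

From (3): t ∉ A.
Suppose t ∉ F: no assignment then satisfies all the clues, so t ∈ F.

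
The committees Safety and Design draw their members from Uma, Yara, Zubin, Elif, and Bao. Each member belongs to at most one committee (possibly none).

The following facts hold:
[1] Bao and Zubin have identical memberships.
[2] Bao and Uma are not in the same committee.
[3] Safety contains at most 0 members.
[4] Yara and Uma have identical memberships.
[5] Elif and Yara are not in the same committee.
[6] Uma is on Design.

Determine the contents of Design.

Design = {Uma, Yara}

From (6): Uma ∈ Design.
(2): Bao ∉ Design.
(3): Safety already has 0, so the rest are out.
(4): Yara matches Uma: Yara ∈ Design.
(5): Elif ∉ Design.
(1): Zubin matches Bao: Zubin ∉ Design.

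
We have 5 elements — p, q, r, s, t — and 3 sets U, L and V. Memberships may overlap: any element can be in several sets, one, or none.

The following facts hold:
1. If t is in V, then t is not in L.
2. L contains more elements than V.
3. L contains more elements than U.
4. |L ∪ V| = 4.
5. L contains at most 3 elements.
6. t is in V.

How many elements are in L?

3

From (6): t ∈ V.
(1): t ∉ L.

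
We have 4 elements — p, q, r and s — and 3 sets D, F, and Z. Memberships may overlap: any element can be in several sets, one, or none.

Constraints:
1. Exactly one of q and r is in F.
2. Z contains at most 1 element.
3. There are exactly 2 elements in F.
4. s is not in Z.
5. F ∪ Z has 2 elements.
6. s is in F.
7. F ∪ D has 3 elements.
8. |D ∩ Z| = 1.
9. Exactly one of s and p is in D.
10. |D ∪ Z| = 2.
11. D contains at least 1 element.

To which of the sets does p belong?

p: D

From (4): s ∉ Z.
From (6): s ∈ F.
Suppose p ∉ D: no assignment then satisfies all the clues, so p ∈ D.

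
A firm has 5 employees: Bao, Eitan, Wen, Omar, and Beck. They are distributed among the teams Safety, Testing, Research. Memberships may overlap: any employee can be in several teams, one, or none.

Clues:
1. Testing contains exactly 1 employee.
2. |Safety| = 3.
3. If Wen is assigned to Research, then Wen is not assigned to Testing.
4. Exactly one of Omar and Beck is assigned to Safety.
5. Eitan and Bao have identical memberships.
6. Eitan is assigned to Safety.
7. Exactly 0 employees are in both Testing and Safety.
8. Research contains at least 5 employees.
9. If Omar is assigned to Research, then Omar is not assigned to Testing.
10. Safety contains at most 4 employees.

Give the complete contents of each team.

Safety = {Bao, Eitan, Omar}; Testing = {Beck}; Research = {Bao, Beck, Eitan, Omar, Wen}

From (6): Eitan ∈ Safety.
(5): Bao matches Eitan: Bao ∈ Safety.
(8): only 5 candidates remain for Research, so all are in.
(9): Omar ∉ Testing.
(3): Wen ∉ Testing.
Suppose Bao ∈ Testing: no assignment then satisfies all the clues, so Bao ∉ Testing.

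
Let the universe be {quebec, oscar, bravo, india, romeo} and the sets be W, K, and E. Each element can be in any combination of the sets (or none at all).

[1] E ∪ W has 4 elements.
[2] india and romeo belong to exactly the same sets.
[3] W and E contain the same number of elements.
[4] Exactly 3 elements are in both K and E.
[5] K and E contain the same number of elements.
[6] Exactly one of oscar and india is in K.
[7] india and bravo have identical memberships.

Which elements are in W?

W = {bravo, india, oscar, romeo}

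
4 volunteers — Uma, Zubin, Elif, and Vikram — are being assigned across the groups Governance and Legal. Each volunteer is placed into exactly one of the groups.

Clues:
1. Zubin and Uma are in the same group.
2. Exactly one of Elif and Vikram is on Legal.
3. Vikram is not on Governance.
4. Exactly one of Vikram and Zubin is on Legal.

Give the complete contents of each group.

Governance = {Elif, Uma, Zubin}; Legal = {Vikram}

From (3): Vikram ∉ Governance.
Only one group left: Vikram ∈ Legal.
(2) (exactly one): Elif ∉ Legal.
(4) (exactly one): Zubin ∉ Legal.
Only one group left: Zubin ∈ Governance.
Only one group left: Elif ∈ Governance.
(1): Uma matches Zubin: Uma ∈ Governance.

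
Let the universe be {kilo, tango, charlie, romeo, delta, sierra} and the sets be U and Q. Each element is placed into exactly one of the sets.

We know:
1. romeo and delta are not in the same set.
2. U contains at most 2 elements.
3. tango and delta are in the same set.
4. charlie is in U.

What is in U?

U = {charlie, romeo}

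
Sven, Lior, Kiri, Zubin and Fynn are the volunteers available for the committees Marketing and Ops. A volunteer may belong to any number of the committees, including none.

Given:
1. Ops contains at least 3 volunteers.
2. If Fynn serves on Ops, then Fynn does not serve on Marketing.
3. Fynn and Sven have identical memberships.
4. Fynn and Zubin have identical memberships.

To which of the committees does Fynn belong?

Fynn: Ops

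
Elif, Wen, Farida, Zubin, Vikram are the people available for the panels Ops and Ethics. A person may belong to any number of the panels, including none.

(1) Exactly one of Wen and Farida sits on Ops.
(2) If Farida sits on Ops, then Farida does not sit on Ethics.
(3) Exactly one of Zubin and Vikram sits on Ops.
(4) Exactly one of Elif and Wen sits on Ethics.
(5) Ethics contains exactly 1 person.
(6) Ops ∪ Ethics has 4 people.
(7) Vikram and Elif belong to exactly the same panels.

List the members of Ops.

Ops = {Elif, Farida, Vikram}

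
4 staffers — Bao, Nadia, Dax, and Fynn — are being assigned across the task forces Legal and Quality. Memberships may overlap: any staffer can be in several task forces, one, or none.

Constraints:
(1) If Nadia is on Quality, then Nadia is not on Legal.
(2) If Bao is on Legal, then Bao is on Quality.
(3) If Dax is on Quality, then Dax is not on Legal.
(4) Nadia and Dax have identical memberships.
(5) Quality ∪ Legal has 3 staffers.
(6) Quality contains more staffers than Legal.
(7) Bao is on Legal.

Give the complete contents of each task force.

Legal = {Bao}; Quality = {Bao, Dax, Nadia}

From (7): Bao ∈ Legal.
(2): Bao ∈ Quality.
Suppose Nadia ∈ Legal: no assignment then satisfies all the clues, so Nadia ∉ Legal.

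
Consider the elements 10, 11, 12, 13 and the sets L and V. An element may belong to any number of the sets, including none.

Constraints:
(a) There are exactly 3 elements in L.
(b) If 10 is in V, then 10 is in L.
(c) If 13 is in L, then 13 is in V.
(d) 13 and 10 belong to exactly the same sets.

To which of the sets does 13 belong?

13: L, V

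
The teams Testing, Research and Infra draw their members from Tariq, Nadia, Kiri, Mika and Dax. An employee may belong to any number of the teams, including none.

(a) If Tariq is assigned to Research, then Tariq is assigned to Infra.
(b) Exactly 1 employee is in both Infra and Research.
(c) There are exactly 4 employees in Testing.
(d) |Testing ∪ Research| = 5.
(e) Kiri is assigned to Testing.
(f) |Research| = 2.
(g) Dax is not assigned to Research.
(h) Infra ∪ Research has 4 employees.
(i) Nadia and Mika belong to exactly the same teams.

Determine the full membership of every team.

Testing = {Dax, Kiri, Mika, Nadia}; Research = {Kiri, Tariq}; Infra = {Mika, Nadia, Tariq}

From (e): Kiri ∈ Testing.
From (g): Dax ∉ Research.
Suppose Tariq ∈ Testing: no assignment then satisfies all the clues, so Tariq ∉ Testing.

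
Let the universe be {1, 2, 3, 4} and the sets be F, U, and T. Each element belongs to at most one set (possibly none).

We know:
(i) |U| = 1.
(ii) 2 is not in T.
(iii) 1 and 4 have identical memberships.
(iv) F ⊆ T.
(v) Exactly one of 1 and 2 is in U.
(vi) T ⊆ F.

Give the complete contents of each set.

From (ii): 2 ∉ T.
(iv) contrapositive: 2 ∉ F.
Suppose 1 ∈ F: no assignment then satisfies all the clues, so 1 ∉ F.

F = {}; U = {2}; T = {}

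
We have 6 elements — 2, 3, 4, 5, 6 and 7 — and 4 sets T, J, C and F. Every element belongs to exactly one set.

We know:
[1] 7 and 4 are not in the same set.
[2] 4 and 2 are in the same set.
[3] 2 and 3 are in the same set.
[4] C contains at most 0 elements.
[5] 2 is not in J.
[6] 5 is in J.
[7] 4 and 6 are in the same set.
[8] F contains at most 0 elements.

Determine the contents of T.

T = {2, 3, 4, 6}

From (5): 2 ∉ J.
From (6): 5 ∈ J.
(2): 4 matches 2: 4 ∉ J.
(3): 3 matches 2: 3 ∉ J.
(4): C already has 0, so the rest are out.
(7): 6 matches 4: 6 ∉ J.
(8): F already has 0, so the rest are out.
Only one set left: 2 ∈ T.
Only one set left: 3 ∈ T.
Only one set left: 4 ∈ T.
Only one set left: 6 ∈ T.
Only one set left: 7 ∈ J.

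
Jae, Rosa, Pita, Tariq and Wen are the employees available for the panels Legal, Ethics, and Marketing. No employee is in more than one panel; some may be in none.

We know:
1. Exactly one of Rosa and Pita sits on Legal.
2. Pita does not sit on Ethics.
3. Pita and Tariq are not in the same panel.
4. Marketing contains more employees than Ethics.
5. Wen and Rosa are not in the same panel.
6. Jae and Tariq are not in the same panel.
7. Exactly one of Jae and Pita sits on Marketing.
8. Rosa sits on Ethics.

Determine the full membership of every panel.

Legal = {Pita}; Ethics = {Rosa}; Marketing = {Jae, Wen}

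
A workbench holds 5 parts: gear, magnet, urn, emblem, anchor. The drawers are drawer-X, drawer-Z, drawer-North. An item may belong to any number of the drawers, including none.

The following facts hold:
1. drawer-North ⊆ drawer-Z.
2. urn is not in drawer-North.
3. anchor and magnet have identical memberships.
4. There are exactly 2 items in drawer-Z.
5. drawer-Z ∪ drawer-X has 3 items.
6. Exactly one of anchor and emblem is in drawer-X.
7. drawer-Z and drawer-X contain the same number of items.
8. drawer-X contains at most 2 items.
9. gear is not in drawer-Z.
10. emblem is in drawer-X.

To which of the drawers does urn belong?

urn: drawer-Z

From (2): urn ∉ drawer-North.
From (9): gear ∉ drawer-Z.
From (10): emblem ∈ drawer-X.
(1) contrapositive: gear ∉ drawer-North.
(6) (exactly one): anchor ∉ drawer-X.
(3): magnet matches anchor: magnet ∉ drawer-X.
Suppose urn ∈ drawer-X: no assignment then satisfies all the clues, so urn ∉ drawer-X.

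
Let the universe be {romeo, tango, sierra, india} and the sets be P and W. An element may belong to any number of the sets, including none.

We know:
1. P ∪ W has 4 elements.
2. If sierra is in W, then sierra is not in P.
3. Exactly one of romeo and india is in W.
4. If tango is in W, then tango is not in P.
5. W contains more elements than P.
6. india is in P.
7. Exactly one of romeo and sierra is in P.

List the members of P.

P = {india, romeo}

From (6): india ∈ P.
Suppose romeo ∉ P: no assignment then satisfies all the clues, so romeo ∈ P.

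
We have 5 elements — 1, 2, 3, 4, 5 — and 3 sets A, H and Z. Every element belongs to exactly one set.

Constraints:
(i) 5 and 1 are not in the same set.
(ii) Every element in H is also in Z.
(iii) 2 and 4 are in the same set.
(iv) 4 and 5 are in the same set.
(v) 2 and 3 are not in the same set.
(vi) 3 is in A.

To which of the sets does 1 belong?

1: A

From (vi): 3 ∈ A.
(v): 2 ∉ A.
(iii): 4 matches 2: 4 ∉ A.
(iv): 5 matches 4: 5 ∉ A.
Suppose 1 ∉ A: no assignment then satisfies all the clues, so 1 ∈ A.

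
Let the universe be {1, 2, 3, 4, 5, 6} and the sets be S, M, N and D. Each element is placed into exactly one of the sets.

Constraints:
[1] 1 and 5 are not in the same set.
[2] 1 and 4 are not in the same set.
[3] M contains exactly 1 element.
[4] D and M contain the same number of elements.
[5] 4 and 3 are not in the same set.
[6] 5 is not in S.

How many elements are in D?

1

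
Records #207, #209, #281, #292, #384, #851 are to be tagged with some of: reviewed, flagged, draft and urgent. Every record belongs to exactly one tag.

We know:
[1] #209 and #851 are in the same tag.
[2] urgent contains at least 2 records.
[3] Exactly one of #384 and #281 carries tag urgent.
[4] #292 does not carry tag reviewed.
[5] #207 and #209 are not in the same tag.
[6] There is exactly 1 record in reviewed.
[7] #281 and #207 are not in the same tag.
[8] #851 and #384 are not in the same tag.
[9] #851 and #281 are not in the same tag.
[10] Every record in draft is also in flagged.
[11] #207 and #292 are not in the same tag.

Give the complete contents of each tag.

reviewed = {#281}; flagged = {#209, #292, #851}; draft = {}; urgent = {#207, #384}

From (4): #292 ∉ reviewed.
Suppose #207 ∈ reviewed: no assignment then satisfies all the clues, so #207 ∉ reviewed.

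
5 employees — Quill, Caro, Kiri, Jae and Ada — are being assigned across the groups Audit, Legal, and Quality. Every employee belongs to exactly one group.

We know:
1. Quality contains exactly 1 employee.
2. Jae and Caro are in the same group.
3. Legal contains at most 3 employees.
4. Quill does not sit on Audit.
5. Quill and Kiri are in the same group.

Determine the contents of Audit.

Audit = {Caro, Jae}

From (4): Quill ∉ Audit.
(5): Kiri matches Quill: Kiri ∉ Audit.
Suppose Caro ∉ Audit: no assignment then satisfies all the clues, so Caro ∈ Audit.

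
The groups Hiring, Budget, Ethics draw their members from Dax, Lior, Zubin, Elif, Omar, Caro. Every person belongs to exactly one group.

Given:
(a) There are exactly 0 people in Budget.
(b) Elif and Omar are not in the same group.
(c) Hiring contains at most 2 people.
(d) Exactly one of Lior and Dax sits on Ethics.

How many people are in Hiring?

2

(a): Budget already has 0, so the rest are out.
Suppose Zubin ∈ Hiring: no assignment then satisfies all the clues, so Zubin ∉ Hiring.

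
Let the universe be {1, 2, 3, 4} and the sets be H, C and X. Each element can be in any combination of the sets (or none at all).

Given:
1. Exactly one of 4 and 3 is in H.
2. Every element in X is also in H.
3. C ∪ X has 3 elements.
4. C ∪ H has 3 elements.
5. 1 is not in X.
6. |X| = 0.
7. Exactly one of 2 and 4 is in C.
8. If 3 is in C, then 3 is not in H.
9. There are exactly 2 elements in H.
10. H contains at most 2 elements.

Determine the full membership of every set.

H = {1, 4}; C = {1, 3, 4}; X = {}

From (5): 1 ∉ X.
(6): X already has 0, so the rest are out.
Suppose 1 ∉ H: no assignment then satisfies all the clues, so 1 ∈ H.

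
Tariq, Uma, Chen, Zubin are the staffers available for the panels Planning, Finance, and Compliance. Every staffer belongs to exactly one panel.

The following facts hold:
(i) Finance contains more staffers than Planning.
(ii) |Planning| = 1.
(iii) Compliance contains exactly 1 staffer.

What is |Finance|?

2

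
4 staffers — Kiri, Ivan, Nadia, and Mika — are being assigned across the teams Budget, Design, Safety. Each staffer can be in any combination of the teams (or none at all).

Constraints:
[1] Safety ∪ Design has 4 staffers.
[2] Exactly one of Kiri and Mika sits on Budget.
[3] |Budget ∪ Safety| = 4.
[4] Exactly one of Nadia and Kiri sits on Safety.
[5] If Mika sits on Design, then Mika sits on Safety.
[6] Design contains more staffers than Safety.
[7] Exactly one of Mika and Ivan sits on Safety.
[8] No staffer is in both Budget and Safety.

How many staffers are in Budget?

2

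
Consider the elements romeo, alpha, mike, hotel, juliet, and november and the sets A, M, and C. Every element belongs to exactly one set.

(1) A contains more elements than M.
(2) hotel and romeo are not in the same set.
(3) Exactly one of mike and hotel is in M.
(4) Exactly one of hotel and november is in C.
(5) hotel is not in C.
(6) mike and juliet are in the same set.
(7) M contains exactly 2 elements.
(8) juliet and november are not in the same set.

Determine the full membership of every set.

A = {juliet, mike, romeo}; M = {alpha, hotel}; C = {november}

From (5): hotel ∉ C.
(4) (exactly one): november ∈ C.
(8): juliet ∉ C.
(6): mike matches juliet: mike ∉ C.
Suppose romeo ∉ A: no assignment then satisfies all the clues, so romeo ∈ A.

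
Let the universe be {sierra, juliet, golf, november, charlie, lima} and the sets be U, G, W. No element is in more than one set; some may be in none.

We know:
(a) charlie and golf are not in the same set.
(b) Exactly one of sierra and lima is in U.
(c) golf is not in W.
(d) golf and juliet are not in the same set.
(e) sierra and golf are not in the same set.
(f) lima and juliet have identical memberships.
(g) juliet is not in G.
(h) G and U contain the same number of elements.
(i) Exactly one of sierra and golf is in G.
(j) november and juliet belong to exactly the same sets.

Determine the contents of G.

G = {golf}

From (c): golf ∉ W.
From (g): juliet ∉ G.
(f): lima matches juliet: lima ∉ G.
(j): november matches juliet: november ∉ G.
Suppose sierra ∈ G: no assignment then satisfies all the clues, so sierra ∉ G.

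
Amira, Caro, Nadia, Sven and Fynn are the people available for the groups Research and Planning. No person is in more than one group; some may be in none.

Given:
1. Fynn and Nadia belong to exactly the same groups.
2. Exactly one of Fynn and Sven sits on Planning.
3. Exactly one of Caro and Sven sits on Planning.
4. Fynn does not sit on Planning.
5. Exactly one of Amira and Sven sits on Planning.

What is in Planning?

Planning = {Sven}

From (4): Fynn ∉ Planning.
(1): Nadia matches Fynn: Nadia ∉ Planning.
(2) (exactly one): Sven ∈ Planning.
(3) (exactly one): Caro ∉ Planning.
(5) (exactly one): Amira ∉ Planning.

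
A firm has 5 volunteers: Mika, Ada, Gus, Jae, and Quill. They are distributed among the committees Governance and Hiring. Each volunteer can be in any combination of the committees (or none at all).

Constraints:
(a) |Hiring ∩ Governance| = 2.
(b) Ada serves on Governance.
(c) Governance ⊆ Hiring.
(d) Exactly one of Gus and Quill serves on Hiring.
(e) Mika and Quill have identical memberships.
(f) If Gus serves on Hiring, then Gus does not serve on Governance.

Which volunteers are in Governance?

Governance = {Ada, Jae}

From (b): Ada ∈ Governance.
(c) with Ada ∈ Governance: Ada ∈ Hiring.
Suppose Mika ∈ Governance: no assignment then satisfies all the clues, so Mika ∉ Governance.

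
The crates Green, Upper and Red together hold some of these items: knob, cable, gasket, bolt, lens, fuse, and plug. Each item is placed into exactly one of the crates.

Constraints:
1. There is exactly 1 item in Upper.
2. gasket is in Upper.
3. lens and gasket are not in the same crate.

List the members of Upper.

From (2): gasket ∈ Upper.
(1): Upper already has 1, so the rest are out.

Upper = {gasket}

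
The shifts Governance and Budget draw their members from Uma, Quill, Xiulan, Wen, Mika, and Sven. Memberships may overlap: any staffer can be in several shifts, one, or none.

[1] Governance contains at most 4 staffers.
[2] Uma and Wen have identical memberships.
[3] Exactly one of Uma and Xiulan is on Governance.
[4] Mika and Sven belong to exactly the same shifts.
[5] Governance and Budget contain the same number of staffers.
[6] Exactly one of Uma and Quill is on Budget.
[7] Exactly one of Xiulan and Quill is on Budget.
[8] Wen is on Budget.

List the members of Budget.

Budget = {Uma, Wen, Xiulan}

From (8): Wen ∈ Budget.
(2): Uma matches Wen: Uma ∈ Budget.
(6) (exactly one): Quill ∉ Budget.
(7) (exactly one): Xiulan ∈ Budget.
Suppose Mika ∈ Budget: no assignment then satisfies all the clues, so Mika ∉ Budget.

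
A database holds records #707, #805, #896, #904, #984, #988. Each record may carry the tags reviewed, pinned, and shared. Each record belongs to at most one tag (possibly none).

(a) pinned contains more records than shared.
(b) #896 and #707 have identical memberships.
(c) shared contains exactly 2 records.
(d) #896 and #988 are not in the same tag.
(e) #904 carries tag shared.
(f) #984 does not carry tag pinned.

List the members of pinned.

pinned = {#707, #805, #896}

From (e): #904 ∈ shared.
From (f): #984 ∉ pinned.
Suppose #707 ∉ pinned: no assignment then satisfies all the clues, so #707 ∈ pinned.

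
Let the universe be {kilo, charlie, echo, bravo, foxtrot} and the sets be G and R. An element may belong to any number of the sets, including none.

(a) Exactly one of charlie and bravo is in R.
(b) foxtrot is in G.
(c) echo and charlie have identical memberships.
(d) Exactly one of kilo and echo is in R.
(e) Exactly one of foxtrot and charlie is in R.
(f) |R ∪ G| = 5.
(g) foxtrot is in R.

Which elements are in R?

R = {bravo, foxtrot, kilo}

From (b): foxtrot ∈ G.
From (g): foxtrot ∈ R.
(e) (exactly one): charlie ∉ R.
(a) (exactly one): bravo ∈ R.
(c): echo matches charlie: echo ∉ R.
(d) (exactly one): kilo ∈ R.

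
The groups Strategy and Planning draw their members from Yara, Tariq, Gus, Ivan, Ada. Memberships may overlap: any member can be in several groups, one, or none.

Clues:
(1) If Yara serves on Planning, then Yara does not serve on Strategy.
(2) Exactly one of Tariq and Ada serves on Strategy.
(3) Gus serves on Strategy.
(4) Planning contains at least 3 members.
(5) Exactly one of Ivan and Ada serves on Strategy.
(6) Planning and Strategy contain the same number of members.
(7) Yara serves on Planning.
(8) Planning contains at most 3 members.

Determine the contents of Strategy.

Strategy = {Gus, Ivan, Tariq}

From (3): Gus ∈ Strategy.
From (7): Yara ∈ Planning.
(1): Yara ∉ Strategy.
Suppose Tariq ∉ Strategy: no assignment then satisfies all the clues, so Tariq ∈ Strategy.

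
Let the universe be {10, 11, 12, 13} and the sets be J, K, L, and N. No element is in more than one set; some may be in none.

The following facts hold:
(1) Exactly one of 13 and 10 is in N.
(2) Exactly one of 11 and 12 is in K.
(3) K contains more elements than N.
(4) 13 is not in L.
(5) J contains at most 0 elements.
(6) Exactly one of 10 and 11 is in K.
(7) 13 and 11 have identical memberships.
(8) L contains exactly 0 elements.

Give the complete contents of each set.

J = {}; K = {11, 13}; L = {}; N = {10}

From (4): 13 ∉ L.
(5): J already has 0, so the rest are out.
(7): 11 matches 13: 11 ∉ L.
(8): L already has 0, so the rest are out.
Suppose 10 ∈ K: no assignment then satisfies all the clues, so 10 ∉ K.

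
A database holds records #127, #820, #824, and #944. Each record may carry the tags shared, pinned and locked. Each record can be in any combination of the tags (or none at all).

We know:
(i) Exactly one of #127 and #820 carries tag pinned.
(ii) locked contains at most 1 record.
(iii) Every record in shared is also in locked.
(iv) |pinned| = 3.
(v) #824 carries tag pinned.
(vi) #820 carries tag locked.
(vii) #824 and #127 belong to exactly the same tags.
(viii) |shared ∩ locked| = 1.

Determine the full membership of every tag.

shared = {#820}; pinned = {#127, #824, #944}; locked = {#820}

From (v): #824 ∈ pinned.
From (vi): #820 ∈ locked.
(ii): locked already has 1, so the rest are out.
(iii) contrapositive: #127 ∉ shared.
(iii) contrapositive: #824 ∉ shared.
(iii) contrapositive: #944 ∉ shared.
(vii): #127 matches #824: #127 ∈ pinned.
(i) (exactly one): #820 ∉ pinned.
(iv): only 3 candidates remain for pinned, so all are in.
Suppose #820 ∉ shared: no assignment then satisfies all the clues, so #820 ∈ shared.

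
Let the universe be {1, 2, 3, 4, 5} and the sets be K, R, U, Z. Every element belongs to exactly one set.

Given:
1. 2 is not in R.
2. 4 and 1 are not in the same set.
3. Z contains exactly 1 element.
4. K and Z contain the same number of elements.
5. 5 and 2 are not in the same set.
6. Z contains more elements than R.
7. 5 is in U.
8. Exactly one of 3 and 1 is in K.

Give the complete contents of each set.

K = {1}; R = {}; U = {3, 4, 5}; Z = {2}

From (1): 2 ∉ R.
From (7): 5 ∈ U.
(5): 2 ∉ U.
Suppose 1 ∉ K: no assignment then satisfies all the clues, so 1 ∈ K.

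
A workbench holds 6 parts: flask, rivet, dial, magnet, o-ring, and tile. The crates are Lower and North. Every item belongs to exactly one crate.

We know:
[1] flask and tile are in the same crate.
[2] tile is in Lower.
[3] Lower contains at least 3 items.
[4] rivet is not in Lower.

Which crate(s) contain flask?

flask: Lower

From (2): tile ∈ Lower.
From (4): rivet ∉ Lower.
(1): flask matches tile: flask ∈ Lower.
Only one crate left: rivet ∈ North.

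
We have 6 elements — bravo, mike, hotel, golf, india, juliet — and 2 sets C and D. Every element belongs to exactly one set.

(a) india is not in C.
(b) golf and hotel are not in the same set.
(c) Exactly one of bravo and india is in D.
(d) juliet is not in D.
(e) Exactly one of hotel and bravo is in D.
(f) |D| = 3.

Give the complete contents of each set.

C = {bravo, golf, juliet}; D = {hotel, india, mike}

From (a): india ∉ C.
From (d): juliet ∉ D.
Only one set left: india ∈ D.
Only one set left: juliet ∈ C.
(c) (exactly one): bravo ∉ D.
(e) (exactly one): hotel ∈ D.
Only one set left: bravo ∈ C.
(b): golf ∉ D.
(f): only 3 candidates remain for D, so all are in.
Only one set left: golf ∈ C.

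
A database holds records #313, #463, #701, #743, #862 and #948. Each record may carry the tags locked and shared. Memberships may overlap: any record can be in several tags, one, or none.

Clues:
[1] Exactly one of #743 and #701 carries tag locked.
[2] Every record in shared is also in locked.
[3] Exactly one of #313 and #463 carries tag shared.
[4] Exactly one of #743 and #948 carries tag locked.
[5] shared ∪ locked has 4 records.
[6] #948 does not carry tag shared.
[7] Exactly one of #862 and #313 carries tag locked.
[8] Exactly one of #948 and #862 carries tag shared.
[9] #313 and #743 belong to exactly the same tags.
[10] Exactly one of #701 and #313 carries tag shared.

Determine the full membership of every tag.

From (6): #948 ∉ shared.
(8) (exactly one): #862 ∈ shared.
(2) with #862 ∈ shared: #862 ∈ locked.
(7) (exactly one): #313 ∉ locked.
(9): #743 matches #313: #743 ∉ locked.
(1) (exactly one): #701 ∈ locked.
(2) contrapositive: #313 ∉ shared.
(2) contrapositive: #743 ∉ shared.
(3) (exactly one): #463 ∈ shared.
(4) (exactly one): #948 ∈ locked.
(10) (exactly one): #701 ∈ shared.
(2) with #463 ∈ shared: #463 ∈ locked.

locked = {#463, #701, #862, #948}; shared = {#463, #701, #862}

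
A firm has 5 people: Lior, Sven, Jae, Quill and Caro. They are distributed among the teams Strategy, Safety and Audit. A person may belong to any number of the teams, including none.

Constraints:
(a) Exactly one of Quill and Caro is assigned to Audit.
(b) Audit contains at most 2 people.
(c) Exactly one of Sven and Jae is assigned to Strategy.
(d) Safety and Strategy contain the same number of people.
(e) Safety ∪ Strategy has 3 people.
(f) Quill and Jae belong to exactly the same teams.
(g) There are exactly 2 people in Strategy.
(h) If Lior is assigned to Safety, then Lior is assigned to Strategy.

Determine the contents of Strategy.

Strategy = {Lior, Sven}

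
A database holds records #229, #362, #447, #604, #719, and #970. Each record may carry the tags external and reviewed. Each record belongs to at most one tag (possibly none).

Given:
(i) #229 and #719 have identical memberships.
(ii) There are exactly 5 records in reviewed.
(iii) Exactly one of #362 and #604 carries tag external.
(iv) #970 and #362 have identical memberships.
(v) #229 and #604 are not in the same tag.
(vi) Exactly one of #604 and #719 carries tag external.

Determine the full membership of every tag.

external = {#604}; reviewed = {#229, #362, #447, #719, #970}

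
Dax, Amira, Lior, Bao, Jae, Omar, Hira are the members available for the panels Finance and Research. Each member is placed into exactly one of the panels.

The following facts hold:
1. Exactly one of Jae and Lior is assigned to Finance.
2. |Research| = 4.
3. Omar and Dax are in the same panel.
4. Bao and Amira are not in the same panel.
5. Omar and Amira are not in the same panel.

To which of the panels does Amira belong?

Amira: Finance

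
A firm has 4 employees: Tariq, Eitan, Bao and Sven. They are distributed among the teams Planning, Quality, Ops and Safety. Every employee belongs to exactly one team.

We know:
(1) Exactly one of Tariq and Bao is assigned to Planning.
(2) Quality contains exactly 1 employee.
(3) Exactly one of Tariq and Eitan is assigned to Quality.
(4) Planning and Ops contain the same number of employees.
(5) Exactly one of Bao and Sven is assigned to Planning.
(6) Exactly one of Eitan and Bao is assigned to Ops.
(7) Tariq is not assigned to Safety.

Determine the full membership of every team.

Planning = {Bao}; Quality = {Tariq}; Ops = {Eitan}; Safety = {Sven}

From (7): Tariq ∉ Safety.
Suppose Tariq ∈ Planning: no assignment then satisfies all the clues, so Tariq ∉ Planning.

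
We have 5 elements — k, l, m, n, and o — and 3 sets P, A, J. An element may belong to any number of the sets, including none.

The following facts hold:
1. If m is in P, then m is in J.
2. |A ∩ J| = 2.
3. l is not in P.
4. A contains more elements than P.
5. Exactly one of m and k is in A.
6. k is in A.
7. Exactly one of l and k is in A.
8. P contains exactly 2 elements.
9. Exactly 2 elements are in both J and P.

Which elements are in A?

A = {k, n, o}

From (3): l ∉ P.
From (6): k ∈ A.
(5) (exactly one): m ∉ A.
(7) (exactly one): l ∉ A.
Suppose n ∉ A: no assignment then satisfies all the clues, so n ∈ A.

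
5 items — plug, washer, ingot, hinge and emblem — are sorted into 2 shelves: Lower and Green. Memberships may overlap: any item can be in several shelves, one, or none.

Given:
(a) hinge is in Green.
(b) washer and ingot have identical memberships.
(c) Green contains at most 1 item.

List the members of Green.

Green = {hinge}

From (a): hinge ∈ Green.
(c): Green already has 1, so the rest are out.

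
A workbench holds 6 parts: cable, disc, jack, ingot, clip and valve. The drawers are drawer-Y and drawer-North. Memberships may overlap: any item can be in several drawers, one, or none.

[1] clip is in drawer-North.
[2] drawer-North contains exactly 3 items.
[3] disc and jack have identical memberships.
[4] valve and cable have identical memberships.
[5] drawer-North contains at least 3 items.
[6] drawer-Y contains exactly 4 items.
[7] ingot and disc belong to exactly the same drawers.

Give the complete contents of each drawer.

drawer-Y = {clip, disc, ingot, jack}; drawer-North = {cable, clip, valve}

From (1): clip ∈ drawer-North.
Suppose cable ∈ drawer-Y: no assignment then satisfies all the clues, so cable ∉ drawer-Y.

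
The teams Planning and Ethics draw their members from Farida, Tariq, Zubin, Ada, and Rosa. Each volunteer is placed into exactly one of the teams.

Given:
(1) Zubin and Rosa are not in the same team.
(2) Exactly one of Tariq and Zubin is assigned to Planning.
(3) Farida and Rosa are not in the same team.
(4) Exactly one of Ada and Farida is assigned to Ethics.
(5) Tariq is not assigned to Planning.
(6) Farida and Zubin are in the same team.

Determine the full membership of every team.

From (5): Tariq ∉ Planning.
(2) (exactly one): Zubin ∈ Planning.
(6): Farida matches Zubin: Farida ∈ Planning.
Only one team left: Tariq ∈ Ethics.
(1): Rosa ∉ Planning.
(4) (exactly one): Ada ∈ Ethics.
Only one team left: Rosa ∈ Ethics.

Planning = {Farida, Zubin}; Ethics = {Ada, Rosa, Tariq}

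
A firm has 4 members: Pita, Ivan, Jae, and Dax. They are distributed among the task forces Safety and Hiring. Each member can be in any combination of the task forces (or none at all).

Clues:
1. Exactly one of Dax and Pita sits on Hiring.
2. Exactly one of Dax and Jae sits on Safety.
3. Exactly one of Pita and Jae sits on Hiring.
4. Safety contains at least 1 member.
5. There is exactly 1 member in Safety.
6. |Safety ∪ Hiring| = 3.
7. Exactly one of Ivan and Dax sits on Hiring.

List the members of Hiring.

Hiring = {Ivan, Pita}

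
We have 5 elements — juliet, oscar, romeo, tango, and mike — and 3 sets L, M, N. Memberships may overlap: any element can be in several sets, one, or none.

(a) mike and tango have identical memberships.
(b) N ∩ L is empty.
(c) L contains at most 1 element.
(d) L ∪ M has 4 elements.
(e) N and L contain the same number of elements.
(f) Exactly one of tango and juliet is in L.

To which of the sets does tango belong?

tango: M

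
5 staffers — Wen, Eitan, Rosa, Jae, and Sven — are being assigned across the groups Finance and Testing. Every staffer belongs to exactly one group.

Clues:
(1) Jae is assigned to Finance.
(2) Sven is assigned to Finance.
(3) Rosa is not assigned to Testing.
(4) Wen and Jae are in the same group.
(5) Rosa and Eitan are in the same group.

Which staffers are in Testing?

From (1): Jae ∈ Finance.
From (2): Sven ∈ Finance.
From (3): Rosa ∉ Testing.
(4): Wen matches Jae: Wen ∈ Finance.
(5): Eitan matches Rosa: Eitan ∉ Testing.
Only one group left: Eitan ∈ Finance.
Only one group left: Rosa ∈ Finance.

Testing = {}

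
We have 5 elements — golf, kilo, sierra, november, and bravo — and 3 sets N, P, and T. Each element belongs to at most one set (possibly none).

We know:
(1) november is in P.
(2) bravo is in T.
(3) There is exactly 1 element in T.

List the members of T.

From (1): november ∈ P.
From (2): bravo ∈ T.
(3): T already has 1, so the rest are out.

T = {bravo}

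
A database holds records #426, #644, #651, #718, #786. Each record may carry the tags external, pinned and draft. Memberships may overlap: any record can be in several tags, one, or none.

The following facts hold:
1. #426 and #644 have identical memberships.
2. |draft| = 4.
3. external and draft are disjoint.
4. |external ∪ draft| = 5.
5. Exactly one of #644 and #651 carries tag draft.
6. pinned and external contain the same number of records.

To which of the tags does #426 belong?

#426: draft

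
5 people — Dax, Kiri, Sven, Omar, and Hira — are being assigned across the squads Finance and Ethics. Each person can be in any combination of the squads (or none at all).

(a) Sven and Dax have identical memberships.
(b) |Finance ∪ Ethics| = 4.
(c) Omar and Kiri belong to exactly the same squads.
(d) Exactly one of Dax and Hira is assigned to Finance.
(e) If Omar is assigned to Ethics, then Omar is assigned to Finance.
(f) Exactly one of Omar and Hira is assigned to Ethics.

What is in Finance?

Finance = {Dax, Kiri, Omar, Sven}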